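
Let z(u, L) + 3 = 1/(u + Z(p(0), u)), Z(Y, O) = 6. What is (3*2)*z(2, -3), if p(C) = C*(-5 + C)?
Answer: -69/4 ≈ -17.250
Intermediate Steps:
z(u, L) = -3 + 1/(6 + u) (z(u, L) = -3 + 1/(u + 6) = -3 + 1/(6 + u))
(3*2)*z(2, -3) = (3*2)*((-17 - 3*2)/(6 + 2)) = 6*((-17 - 6)/8) = 6*((⅛)*(-23)) = 6*(-23/8) = -69/4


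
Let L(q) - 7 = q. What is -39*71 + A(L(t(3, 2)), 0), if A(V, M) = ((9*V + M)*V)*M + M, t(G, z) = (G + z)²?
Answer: -2769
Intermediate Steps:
L(q) = 7 + q
A(V, M) = M + M*V*(M + 9*V) (A(V, M) = ((M + 9*V)*V)*M + M = (V*(M + 9*V))*M + M = M*V*(M + 9*V) + M = M + M*V*(M + 9*V))
-39*71 + A(L(t(3, 2)), 0) = -39*71 + 0*(1 + 9*(7 + (3 + 2)²)² + 0*(7 + (3 + 2)²)) = -2769 + 0*(1 + 9*(7 + 5²)² + 0*(7 + 5²)) = -2769 + 0*(1 + 9*(7 + 25)² + 0*(7 + 25)) = -2769 + 0*(1 + 9*32² + 0*32) = -2769 + 0*(1 + 9*1024 + 0) = -2769 + 0*(1 + 9216 + 0) = -2769 + 0*9217 = -2769 + 0 = -2769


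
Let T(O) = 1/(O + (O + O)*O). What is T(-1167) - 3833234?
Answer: -10436405053973/2722611 ≈ -3.8332e+6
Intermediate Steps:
T(O) = 1/(O + 2*O²) (T(O) = 1/(O + (2*O)*O) = 1/(O + 2*O²))
T(-1167) - 3833234 = 1/((-1167)*(1 + 2*(-1167))) - 3833234 = -1/(1167*(1 - 2334)) - 3833234 = -1/1167/(-2333) - 3833234 = -1/1167*(-1/2333) - 3833234 = 1/2722611 - 3833234 = -10436405053973/2722611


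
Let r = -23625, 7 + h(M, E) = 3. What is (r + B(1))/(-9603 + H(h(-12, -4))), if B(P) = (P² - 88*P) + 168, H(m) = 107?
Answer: 2943/1187 ≈ 2.4794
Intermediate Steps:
h(M, E) = -4 (h(M, E) = -7 + 3 = -4)
B(P) = 168 + P² - 88*P
(r + B(1))/(-9603 + H(h(-12, -4))) = (-23625 + (168 + 1² - 88*1))/(-9603 + 107) = (-23625 + (168 + 1 - 88))/(-9496) = (-23625 + 81)*(-1/9496) = -23544*(-1/9496) = 2943/1187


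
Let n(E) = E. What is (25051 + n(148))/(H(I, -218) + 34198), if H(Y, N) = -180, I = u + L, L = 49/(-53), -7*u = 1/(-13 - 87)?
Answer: 25199/34018 ≈ 0.74076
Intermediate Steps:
u = 1/700 (u = -1/(7*(-13 - 87)) = -⅐/(-100) = -⅐*(-1/100) = 1/700 ≈ 0.0014286)
L = -49/53 (L = 49*(-1/53) = -49/53 ≈ -0.92453)
I = -34247/37100 (I = 1/700 - 49/53 = -34247/37100 ≈ -0.92310)
(25051 + n(148))/(H(I, -218) + 34198) = (25051 + 148)/(-180 + 34198) = 25199/34018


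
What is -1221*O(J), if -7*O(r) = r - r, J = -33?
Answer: 0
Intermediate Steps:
O(r) = 0 (O(r) = -(r - r)/7 = -1/7*0 = 0)
-1221*O(J) = -1221*0 = 0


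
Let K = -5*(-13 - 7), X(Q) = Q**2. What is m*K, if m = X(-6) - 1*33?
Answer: 300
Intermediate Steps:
K = 100 (K = -5*(-20) = 100)
m = 3 (m = (-6)**2 - 1*33 = 36 - 33 = 3)
m*K = 3*100 = 300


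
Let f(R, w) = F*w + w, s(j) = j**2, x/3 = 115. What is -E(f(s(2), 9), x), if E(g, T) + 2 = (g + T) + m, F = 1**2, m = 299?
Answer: -660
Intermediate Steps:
F = 1
x = 345 (x = 3*115 = 345)
f(R, w) = 2*w (f(R, w) = 1*w + w = w + w = 2*w)
E(g, T) = 297 + T + g (E(g, T) = -2 + ((g + T) + 299) = -2 + ((T + g) + 299) = -2 + (299 + T + g) = 297 + T + g)
-E(f(s(2), 9), x) = -(297 + 345 + 2*9) = -(297 + 345 + 18) = -1*660 = -660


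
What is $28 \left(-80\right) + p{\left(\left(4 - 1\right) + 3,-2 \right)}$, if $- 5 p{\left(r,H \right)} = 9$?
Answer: $- \frac{11209}{5} \approx -2241.8$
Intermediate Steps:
$p{\left(r,H \right)} = - \frac{9}{5}$ ($p{\left(r,H \right)} = \left(- \frac{1}{5}\right) 9 = - \frac{9}{5}$)
$28 \left(-80\right) + p{\left(\left(4 - 1\right) + 3,-2 \right)} = 28 \left(-80\right) - \frac{9}{5} = -2240 - \frac{9}{5} = - \frac{11209}{5}$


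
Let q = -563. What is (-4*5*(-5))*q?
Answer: -56300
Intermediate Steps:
(-4*5*(-5))*q = (-4*5*(-5))*(-563) = -20*(-5)*(-563) = 100*(-563) = -56300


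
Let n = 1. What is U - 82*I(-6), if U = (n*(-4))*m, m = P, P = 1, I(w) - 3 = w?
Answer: 242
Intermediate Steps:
I(w) = 3 + w
m = 1
U = -4 (U = (1*(-4))*1 = -4*1 = -4)
U - 82*I(-6) = -4 - 82*(3 - 6) = -4 - 82*(-3) = -4 + 246 = 242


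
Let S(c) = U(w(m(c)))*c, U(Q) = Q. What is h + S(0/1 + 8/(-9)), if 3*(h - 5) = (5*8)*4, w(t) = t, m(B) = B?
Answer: 4789/81 ≈ 59.123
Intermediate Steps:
S(c) = c**2 (S(c) = c*c = c**2)
h = 175/3 (h = 5 + ((5*8)*4)/3 = 5 + (40*4)/3 = 5 + (1/3)*160 = 5 + 160/3 = 175/3 ≈ 58.333)
h + S(0/1 + 8/(-9)) = 175/3 + (0/1 + 8/(-9))**2 = 175/3 + (0*1 + 8*(-1/9))**2 = 175/3 + (0 - 8/9)**2 = 175/3 + (-8/9)**2 = 175/3 + 64/81 = 4789/81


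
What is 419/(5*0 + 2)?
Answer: 419/2 ≈ 209.50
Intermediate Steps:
419/(5*0 + 2) = 419/(0 + 2) = 419/2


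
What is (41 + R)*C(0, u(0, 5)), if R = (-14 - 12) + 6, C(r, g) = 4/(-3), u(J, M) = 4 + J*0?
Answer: -28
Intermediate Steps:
u(J, M) = 4 (u(J, M) = 4 + 0 = 4)
C(r, g) = -4/3 (C(r, g) = 4*(-⅓) = -4/3)
R = -20 (R = -26 + 6 = -20)
(41 + R)*C(0, u(0, 5)) = (41 - 20)*(-4/3) = 21*(-4/3) = -28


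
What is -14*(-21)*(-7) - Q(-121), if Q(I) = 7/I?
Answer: -249011/121 ≈ -2057.9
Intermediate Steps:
-14*(-21)*(-7) - Q(-121) = -14*(-21)*(-7) - 7/(-121) = 294*(-7) - 7*(-1)/121 = -2058 - 1*(-7/121) = -2058 + 7/121 = -249011/121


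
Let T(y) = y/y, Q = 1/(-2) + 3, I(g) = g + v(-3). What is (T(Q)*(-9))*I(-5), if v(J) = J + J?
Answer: 99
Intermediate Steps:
v(J) = 2*J
I(g) = -6 + g (I(g) = g + 2*(-3) = g - 6 = -6 + g)
Q = 5/2 (Q = -½ + 3 = 5/2 ≈ 2.5000)
T(y) = 1
(T(Q)*(-9))*I(-5) = (1*(-9))*(-6 - 5) = -9*(-11) = 99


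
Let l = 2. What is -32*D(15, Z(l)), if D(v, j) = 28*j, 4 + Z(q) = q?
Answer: 1792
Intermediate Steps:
Z(q) = -4 + q
-32*D(15, Z(l)) = -896*(-4 + 2) = -896*(-2) = -32*(-56) = 1792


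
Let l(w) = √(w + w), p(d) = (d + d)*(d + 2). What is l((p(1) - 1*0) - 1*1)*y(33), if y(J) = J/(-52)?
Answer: -33*√10/52 ≈ -2.0068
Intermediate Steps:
p(d) = 2*d*(2 + d) (p(d) = (2*d)*(2 + d) = 2*d*(2 + d))
y(J) = -J/52 (y(J) = J*(-1/52) = -J/52)
l(w) = √2*√w (l(w) = √(2*w) = √2*√w)
l((p(1) - 1*0) - 1*1)*y(33) = (√2*√((2*1*(2 + 1) - 1*0) - 1*1))*(-1/52*33) = (√2*√((2*1*3 + 0) - 1))*(-33/52) = (√2*√((6 + 0) - 1))*(-33/52) = (√2*√(6 - 1))*(-33/52) = (√2*√5)*(-33/52) = √10*(-33/52) = -33*√10/52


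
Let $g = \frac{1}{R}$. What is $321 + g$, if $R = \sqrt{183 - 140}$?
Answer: $321 + \frac{\sqrt{43}}{43} \approx 321.15$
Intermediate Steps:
$R = \sqrt{43} \approx 6.5574$
$g = \frac{\sqrt{43}}{43}$ ($g = \frac{1}{\sqrt{43}} = \frac{\sqrt{43}}{43} \approx 0.1525$)
$321 + g = 321 + \frac{\sqrt{43}}{43}$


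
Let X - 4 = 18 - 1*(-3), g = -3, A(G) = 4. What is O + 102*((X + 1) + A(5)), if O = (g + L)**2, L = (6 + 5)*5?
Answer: 5764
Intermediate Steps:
X = 25 (X = 4 + (18 - 1*(-3)) = 4 + (18 + 3) = 4 + 21 = 25)
L = 55 (L = 11*5 = 55)
O = 2704 (O = (-3 + 55)**2 = 52**2 = 2704)
O + 102*((X + 1) + A(5)) = 2704 + 102*((25 + 1) + 4) = 2704 + 102*(26 + 4) = 2704 + 102*30 = 2704 + 3060 = 5764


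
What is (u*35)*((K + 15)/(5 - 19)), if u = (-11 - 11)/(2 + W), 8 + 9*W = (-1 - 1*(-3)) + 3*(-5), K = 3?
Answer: -2970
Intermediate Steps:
W = -7/3 (W = -8/9 + ((-1 - 1*(-3)) + 3*(-5))/9 = -8/9 + ((-1 + 3) - 15)/9 = -8/9 + (2 - 15)/9 = -8/9 + (1/9)*(-13) = -8/9 - 13/9 = -7/3 ≈ -2.3333)
u = 66 (u = (-11 - 11)/(2 - 7/3) = -22/(-1/3) = -22*(-3) = 66)
(u*35)*((K + 15)/(5 - 19)) = (66*35)*((3 + 15)/(5 - 19)) = 2310*(18/(-14)) = 2310*(18*(-1/14)) = 2310*(-9/7) = -2970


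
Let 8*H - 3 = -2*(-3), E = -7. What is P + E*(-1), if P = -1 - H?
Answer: 39/8 ≈ 4.8750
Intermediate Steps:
H = 9/8 (H = 3/8 + (-2*(-3))/8 = 3/8 + (1/8)*6 = 3/8 + 3/4 = 9/8 ≈ 1.1250)
P = -17/8 (P = -1 - 1*9/8 = -1 - 9/8 = -17/8 ≈ -2.1250)
P + E*(-1) = -17/8 - 7*(-1) = -17/8 + 7 = 39/8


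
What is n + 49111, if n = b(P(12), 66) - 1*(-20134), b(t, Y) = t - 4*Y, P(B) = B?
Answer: 68993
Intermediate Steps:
n = 19882 (n = (12 - 4*66) - 1*(-20134) = (12 - 264) + 20134 = -252 + 20134 = 19882)
n + 49111 = 19882 + 49111 = 68993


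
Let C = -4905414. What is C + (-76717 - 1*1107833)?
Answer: -6089964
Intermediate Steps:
C + (-76717 - 1*1107833) = -4905414 + (-76717 - 1*1107833) = -4905414 + (-76717 - 1107833) = -4905414 - 1184550 = -6089964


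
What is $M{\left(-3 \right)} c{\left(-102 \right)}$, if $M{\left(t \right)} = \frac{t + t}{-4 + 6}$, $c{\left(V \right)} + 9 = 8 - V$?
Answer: $-303$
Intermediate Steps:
$c{\left(V \right)} = -1 - V$ ($c{\left(V \right)} = -9 - \left(-8 + V\right) = -1 - V$)
$M{\left(t \right)} = t$ ($M{\left(t \right)} = \frac{2 t}{2} = 2 t \frac{1}{2} = t$)
$M{\left(-3 \right)} c{\left(-102 \right)} = - 3 \left(-1 - -102\right) = - 3 \left(-1 + 102\right) = \left(-3\right) 101 = -303$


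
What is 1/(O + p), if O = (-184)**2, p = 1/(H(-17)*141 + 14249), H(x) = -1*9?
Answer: 12980/439450881 ≈ 2.9537e-5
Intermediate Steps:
H(x) = -9
p = 1/12980 (p = 1/(-9*141 + 14249) = 1/(-1269 + 14249) = 1/12980 ≈ 7.7042e-5)
O = 33856
1/(O + p) = 1/(33856 + 1/12980) = 1/(439450881/12980) = 12980/439450881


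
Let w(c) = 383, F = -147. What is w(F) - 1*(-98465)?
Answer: 98848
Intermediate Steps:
w(F) - 1*(-98465) = 383 - 1*(-98465) = 383 + 98465 = 98848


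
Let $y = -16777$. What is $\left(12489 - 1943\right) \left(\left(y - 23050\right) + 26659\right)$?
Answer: $-138869728$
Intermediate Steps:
$\left(12489 - 1943\right) \left(\left(y - 23050\right) + 26659\right) = \left(12489 - 1943\right) \left(\left(-16777 - 23050\right) + 26659\right) = 10546 \left(-39827 + 26659\right) = 10546 \left(-13168\right) = -138869728$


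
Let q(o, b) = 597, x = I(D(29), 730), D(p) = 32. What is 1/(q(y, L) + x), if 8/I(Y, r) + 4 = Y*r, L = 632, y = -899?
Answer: 5839/3485885 ≈ 0.0016750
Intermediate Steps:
I(Y, r) = 8/(-4 + Y*r)
x = 2/5839 (x = 8/(-4 + 32*730) = 8/(-4 + 23360) = 8/23356 = 8*(1/23356) = 2/5839 ≈ 0.00034252)
1/(q(y, L) + x) = 1/(597 + 2/5839) = 1/(3485885/5839) = 5839/3485885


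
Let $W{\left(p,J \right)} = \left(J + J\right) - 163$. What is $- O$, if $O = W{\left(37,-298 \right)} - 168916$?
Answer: $169675$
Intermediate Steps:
$W{\left(p,J \right)} = -163 + 2 J$ ($W{\left(p,J \right)} = 2 J - 163 = -163 + 2 J$)
$O = -169675$ ($O = \left(-163 + 2 \left(-298\right)\right) - 168916 = \left(-163 - 596\right) - 168916 = -759 - 168916 = -169675$)
$- O = \left(-1\right) \left(-169675\right) = 169675$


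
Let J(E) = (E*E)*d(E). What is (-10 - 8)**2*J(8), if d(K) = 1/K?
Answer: 2592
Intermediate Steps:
J(E) = E (J(E) = (E*E)/E = E**2/E = E)
(-10 - 8)**2*J(8) = (-10 - 8)**2*8 = (-18)**2*8 = 324*8 = 2592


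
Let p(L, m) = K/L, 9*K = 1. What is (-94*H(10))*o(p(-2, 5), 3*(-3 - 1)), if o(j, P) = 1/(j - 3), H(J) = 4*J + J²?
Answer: 47376/11 ≈ 4306.9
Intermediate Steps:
K = ⅑ (K = (⅑)*1 = ⅑ ≈ 0.11111)
H(J) = J² + 4*J
p(L, m) = 1/(9*L)
o(j, P) = 1/(-3 + j)
(-94*H(10))*o(p(-2, 5), 3*(-3 - 1)) = (-940*(4 + 10))/(-3 + (⅑)/(-2)) = (-940*14)/(-3 + (⅑)*(-½)) = (-94*140)/(-3 - 1/18) = -13160/(-55/18) = -13160*(-18/55) = 47376/11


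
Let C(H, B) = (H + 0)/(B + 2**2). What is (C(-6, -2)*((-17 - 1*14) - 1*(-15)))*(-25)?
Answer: -1200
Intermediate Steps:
C(H, B) = H/(4 + B) (C(H, B) = H/(B + 4) = H/(4 + B))
(C(-6, -2)*((-17 - 1*14) - 1*(-15)))*(-25) = ((-6/(4 - 2))*((-17 - 1*14) - 1*(-15)))*(-25) = ((-6/2)*((-17 - 14) + 15))*(-25) = ((-6*1/2)*(-31 + 15))*(-25) = -3*(-16)*(-25) = 48*(-25) = -1200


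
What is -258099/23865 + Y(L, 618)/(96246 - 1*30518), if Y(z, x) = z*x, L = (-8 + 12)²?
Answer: -174253687/16339570 ≈ -10.665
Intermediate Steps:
L = 16 (L = 4² = 16)
Y(z, x) = x*z
-258099/23865 + Y(L, 618)/(96246 - 1*30518) = -258099/23865 + (618*16)/(96246 - 1*30518) = -258099*1/23865 + 9888/(96246 - 30518) = -86033/7955 + 9888/65728 = -86033/7955 + 9888*(1/65728) = -86033/7955 + 309/2054 = -174253687/16339570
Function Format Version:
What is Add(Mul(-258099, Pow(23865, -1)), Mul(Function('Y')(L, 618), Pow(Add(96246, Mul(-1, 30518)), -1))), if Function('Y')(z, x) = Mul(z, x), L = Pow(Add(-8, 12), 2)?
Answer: Rational(-174253687, 16339570) ≈ -10.665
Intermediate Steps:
L = 16 (L = Pow(4, 2) = 16)
Function('Y')(z, x) = Mul(x, z)
Add(Mul(-258099, Pow(23865, -1)), Mul(Function('Y')(L, 618), Pow(Add(96246, Mul(-1, 30518)), -1))) = Add(Mul(-258099, Pow(23865, -1)), Mul(Mul(618, 16), Pow(Add(96246, Mul(-1, 30518)), -1))) = Add(Mul(-258099, Rational(1, 23865)), Mul(9888, Pow(Add(96246, -30518), -1))) = Add(Rational(-86033, 7955), Mul(9888, Pow(65728, -1))) = Add(Rational(-86033, 7955), Mul(9888, Rational(1, 65728))) = Add(Rational(-86033, 7955), Rational(309, 2054)) = Rational(-174253687, 16339570)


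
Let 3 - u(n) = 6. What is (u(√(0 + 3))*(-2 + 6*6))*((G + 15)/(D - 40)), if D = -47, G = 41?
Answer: 1904/29 ≈ 65.655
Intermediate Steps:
u(n) = -3 (u(n) = 3 - 1*6 = 3 - 6 = -3)
(u(√(0 + 3))*(-2 + 6*6))*((G + 15)/(D - 40)) = (-3*(-2 + 6*6))*((41 + 15)/(-47 - 40)) = (-3*(-2 + 36))*(56/(-87)) = (-3*34)*(56*(-1/87)) = -102*(-56/87) = 1904/29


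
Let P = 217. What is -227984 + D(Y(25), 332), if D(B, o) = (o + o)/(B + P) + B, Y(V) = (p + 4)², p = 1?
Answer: -27582707/121 ≈ -2.2796e+5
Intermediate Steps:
Y(V) = 25 (Y(V) = (1 + 4)² = 5² = 25)
D(B, o) = B + 2*o/(217 + B) (D(B, o) = (o + o)/(B + 217) + B = (2*o)/(217 + B) + B = 2*o/(217 + B) + B = B + 2*o/(217 + B))
-227984 + D(Y(25), 332) = -227984 + (25² + 2*332 + 217*25)/(217 + 25) = -227984 + (625 + 664 + 5425)/242 = -227984 + (1/242)*6714 = -227984 + 3357/121 = -27582707/121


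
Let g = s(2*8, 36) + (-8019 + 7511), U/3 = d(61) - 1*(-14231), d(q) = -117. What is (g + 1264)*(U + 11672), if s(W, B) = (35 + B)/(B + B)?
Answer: 1471962521/36 ≈ 4.0888e+7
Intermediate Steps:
U = 42342 (U = 3*(-117 - 1*(-14231)) = 3*(-117 + 14231) = 3*14114 = 42342)
s(W, B) = (35 + B)/(2*B) (s(W, B) = (35 + B)/((2*B)) = (35 + B)*(1/(2*B)) = (35 + B)/(2*B))
g = -36505/72 (g = (½)*(35 + 36)/36 + (-8019 + 7511) = (½)*(1/36)*71 - 508 = 71/72 - 508 = -36505/72 ≈ -507.01)
(g + 1264)*(U + 11672) = (-36505/72 + 1264)*(42342 + 11672) = (54503/72)*54014 = 1471962521/36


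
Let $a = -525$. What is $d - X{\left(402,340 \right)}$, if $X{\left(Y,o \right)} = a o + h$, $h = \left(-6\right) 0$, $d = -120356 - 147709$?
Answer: $-89565$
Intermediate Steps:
$d = -268065$ ($d = -120356 - 147709 = -268065$)
$h = 0$
$X{\left(Y,o \right)} = - 525 o$ ($X{\left(Y,o \right)} = - 525 o + 0 = - 525 o$)
$d - X{\left(402,340 \right)} = -268065 - \left(-525\right) 340 = -268065 - -178500 = -268065 + 178500 = -89565$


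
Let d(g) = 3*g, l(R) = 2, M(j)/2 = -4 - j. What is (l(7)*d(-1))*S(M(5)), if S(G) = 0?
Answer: 0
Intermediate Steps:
M(j) = -8 - 2*j (M(j) = 2*(-4 - j) = -8 - 2*j)
(l(7)*d(-1))*S(M(5)) = (2*(3*(-1)))*0 = (2*(-3))*0 = -6*0 = 0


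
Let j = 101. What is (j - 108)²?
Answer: 49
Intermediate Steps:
(j - 108)² = (101 - 108)² = (-7)² = 49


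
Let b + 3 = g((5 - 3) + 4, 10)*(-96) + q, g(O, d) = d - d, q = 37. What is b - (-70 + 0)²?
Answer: -4866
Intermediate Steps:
g(O, d) = 0
b = 34 (b = -3 + (0*(-96) + 37) = -3 + (0 + 37) = -3 + 37 = 34)
b - (-70 + 0)² = 34 - (-70 + 0)² = 34 - 1*(-70)² = 34 - 1*4900 = 34 - 4900 = -4866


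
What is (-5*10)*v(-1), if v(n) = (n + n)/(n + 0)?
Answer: -100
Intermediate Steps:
v(n) = 2 (v(n) = (2*n)/n = 2)
(-5*10)*v(-1) = -5*10*2 = -50*2 = -100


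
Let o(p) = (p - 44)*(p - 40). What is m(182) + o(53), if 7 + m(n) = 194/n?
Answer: 10107/91 ≈ 111.07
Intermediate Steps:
m(n) = -7 + 194/n
o(p) = (-44 + p)*(-40 + p)
m(182) + o(53) = (-7 + 194/182) + (1760 + 53**2 - 84*53) = (-7 + 194*(1/182)) + (1760 + 2809 - 4452) = (-7 + 97/91) + 117 = -540/91 + 117 = 10107/91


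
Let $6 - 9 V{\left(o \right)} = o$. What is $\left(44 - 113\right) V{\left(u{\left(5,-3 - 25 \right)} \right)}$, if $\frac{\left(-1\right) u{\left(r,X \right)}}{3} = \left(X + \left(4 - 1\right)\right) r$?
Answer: $2829$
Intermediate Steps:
$u{\left(r,X \right)} = - 3 r \left(3 + X\right)$ ($u{\left(r,X \right)} = - 3 \left(X + \left(4 - 1\right)\right) r = - 3 \left(X + 3\right) r = - 3 \left(3 + X\right) r = - 3 r \left(3 + X\right)$)
$V{\left(o \right)} = \frac{2}{3} - \frac{o}{9}$
$\left(44 - 113\right) V{\left(u{\left(5,-3 - 25 \right)} \right)} = \left(44 - 113\right) \left(\frac{2}{3} - \frac{\left(-3\right) 5 \left(3 - 28\right)}{9}\right) = - 69 \left(\frac{2}{3} - \frac{\left(-3\right) 5 \left(3 - 28\right)}{9}\right) = - 69 \left(\frac{2}{3} - \frac{\left(-3\right) 5 \left(-25\right)}{9}\right) = - 69 \left(\frac{2}{3} - \frac{125}{3}\right) = \left(-69\right) \left(-41\right) = 2829$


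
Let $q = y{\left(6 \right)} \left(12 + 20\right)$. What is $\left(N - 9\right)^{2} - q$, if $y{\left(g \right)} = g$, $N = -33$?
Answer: $1572$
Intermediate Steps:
$q = 192$ ($q = 6 \left(12 + 20\right) = 6 \cdot 32 = 192$)
$\left(N - 9\right)^{2} - q = \left(-33 - 9\right)^{2} - 192 = \left(-42\right)^{2} - 192 = 1764 - 192 = 1572$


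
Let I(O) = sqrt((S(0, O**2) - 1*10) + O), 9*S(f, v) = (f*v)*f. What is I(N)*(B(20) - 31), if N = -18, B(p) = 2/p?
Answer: -309*I*sqrt(7)/5 ≈ -163.51*I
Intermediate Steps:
S(f, v) = v*f**2/9 (S(f, v) = ((f*v)*f)/9 = (v*f**2)/9 = v*f**2/9)
I(O) = sqrt(-10 + O) (I(O) = sqrt(((1/9)*O**2*0**2 - 1*10) + O) = sqrt(((1/9)*O**2*0 - 10) + O) = sqrt((0 - 10) + O) = sqrt(-10 + O))
I(N)*(B(20) - 31) = sqrt(-10 - 18)*(2/20 - 31) = sqrt(-28)*(2*(1/20) - 31) = (2*I*sqrt(7))*(1/10 - 31) = (2*I*sqrt(7))*(-309/10) = -309*I*sqrt(7)/5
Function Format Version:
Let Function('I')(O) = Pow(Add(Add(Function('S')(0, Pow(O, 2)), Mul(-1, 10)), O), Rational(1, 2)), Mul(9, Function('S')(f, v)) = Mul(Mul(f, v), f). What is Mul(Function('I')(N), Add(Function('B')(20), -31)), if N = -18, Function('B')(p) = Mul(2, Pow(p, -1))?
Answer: Mul(Rational(-309, 5), I, Pow(7, Rational(1, 2))) ≈ Mul(-163.51, I)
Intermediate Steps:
Function('S')(f, v) = Mul(Rational(1, 9), v, Pow(f, 2)) (Function('S')(f, v) = Mul(Rational(1, 9), Mul(Mul(f, v), f)) = Mul(Rational(1, 9), Mul(v, Pow(f, 2))) = Mul(Rational(1, 9), v, Pow(f, 2)))
Function('I')(O) = Pow(Add(-10, O), Rational(1, 2)) (Function('I')(O) = Pow(Add(Add(Mul(Rational(1, 9), Pow(O, 2), Pow(0, 2)), Mul(-1, 10)), O), Rational(1, 2)) = Pow(Add(Add(Mul(Rational(1, 9), Pow(O, 2), 0), -10), O), Rational(1, 2)) = Pow(Add(Add(0, -10), O), Rational(1, 2)) = Pow(Add(-10, O), Rational(1, 2)))
Mul(Function('I')(N), Add(Function('B')(20), -31)) = Mul(Pow(Add(-10, -18), Rational(1, 2)), Add(Mul(2, Pow(20, -1)), -31)) = Mul(Pow(-28, Rational(1, 2)), Add(Mul(2, Rational(1, 20)), -31)) = Mul(Mul(2, I, Pow(7, Rational(1, 2))), Add(Rational(1, 10), -31)) = Mul(Mul(2, I, Pow(7, Rational(1, 2))), Rational(-309, 10)) = Mul(Rational(-309, 5), I, Pow(7, Rational(1, 2)))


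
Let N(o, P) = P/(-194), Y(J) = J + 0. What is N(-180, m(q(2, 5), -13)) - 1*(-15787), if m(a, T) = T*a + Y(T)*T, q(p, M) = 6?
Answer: 3062587/194 ≈ 15787.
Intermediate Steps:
Y(J) = J
m(a, T) = T**2 + T*a (m(a, T) = T*a + T*T = T*a + T**2 = T**2 + T*a)
N(o, P) = -P/194 (N(o, P) = P*(-1/194) = -P/194)
N(-180, m(q(2, 5), -13)) - 1*(-15787) = -(-13)*(-13 + 6)/194 - 1*(-15787) = -(-13)*(-7)/194 + 15787 = -1/194*91 + 15787 = -91/194 + 15787 = 3062587/194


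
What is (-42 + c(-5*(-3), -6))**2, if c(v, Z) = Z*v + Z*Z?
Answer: 9216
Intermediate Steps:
c(v, Z) = Z**2 + Z*v (c(v, Z) = Z*v + Z**2 = Z**2 + Z*v)
(-42 + c(-5*(-3), -6))**2 = (-42 - 6*(-6 - 5*(-3)))**2 = (-42 - 6*(-6 + 15))**2 = (-42 - 6*9)**2 = (-42 - 54)**2 = (-96)**2 = 9216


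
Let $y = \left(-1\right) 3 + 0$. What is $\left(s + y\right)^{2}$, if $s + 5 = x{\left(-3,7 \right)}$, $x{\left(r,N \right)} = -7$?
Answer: $225$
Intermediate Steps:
$s = -12$ ($s = -5 - 7 = -12$)
$y = -3$ ($y = -3 + 0 = -3$)
$\left(s + y\right)^{2} = \left(-12 - 3\right)^{2} = \left(-15\right)^{2} = 225$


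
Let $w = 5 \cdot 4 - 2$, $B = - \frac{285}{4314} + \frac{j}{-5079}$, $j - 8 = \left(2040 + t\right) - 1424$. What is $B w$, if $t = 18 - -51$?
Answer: $- \frac{4437117}{1217267} \approx -3.6451$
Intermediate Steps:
$t = 69$ ($t = 18 + 51 = 69$)
$j = 693$ ($j = 8 + \left(\left(2040 + 69\right) - 1424\right) = 8 + \left(2109 - 1424\right) = 8 + 685 = 693$)
$B = - \frac{493013}{2434534}$ ($B = - \frac{285}{4314} + \frac{693}{-5079} = \left(-285\right) \frac{1}{4314} + 693 \left(- \frac{1}{5079}\right) = - \frac{95}{1438} - \frac{231}{1693} = - \frac{493013}{2434534} \approx -0.20251$)
$w = 18$ ($w = 20 - 2 = 18$)
$B w = \left(- \frac{493013}{2434534}\right) 18 = - \frac{4437117}{1217267}$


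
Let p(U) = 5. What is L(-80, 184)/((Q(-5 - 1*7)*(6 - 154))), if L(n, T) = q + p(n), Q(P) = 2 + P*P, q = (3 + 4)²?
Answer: -27/10804 ≈ -0.0024991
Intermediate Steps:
q = 49 (q = 7² = 49)
Q(P) = 2 + P²
L(n, T) = 54 (L(n, T) = 49 + 5 = 54)
L(-80, 184)/((Q(-5 - 1*7)*(6 - 154))) = 54/(((2 + (-5 - 1*7)²)*(6 - 154))) = 54/(((2 + (-5 - 7)²)*(-148))) = 54/(((2 + (-12)²)*(-148))) = 54/(((2 + 144)*(-148))) = 54/((146*(-148))) = 54/(-21608) = 54*(-1/21608) = -27/10804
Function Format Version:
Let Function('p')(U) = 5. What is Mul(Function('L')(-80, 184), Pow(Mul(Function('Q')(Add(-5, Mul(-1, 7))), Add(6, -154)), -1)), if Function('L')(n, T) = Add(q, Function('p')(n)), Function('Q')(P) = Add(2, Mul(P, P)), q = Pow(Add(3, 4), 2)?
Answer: Rational(-27, 10804) ≈ -0.0024991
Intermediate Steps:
q = 49 (q = Pow(7, 2) = 49)
Function('Q')(P) = Add(2, Pow(P, 2))
Function('L')(n, T) = 54 (Function('L')(n, T) = Add(49, 5) = 54)
Mul(Function('L')(-80, 184), Pow(Mul(Function('Q')(Add(-5, Mul(-1, 7))), Add(6, -154)), -1)) = Mul(54, Pow(Mul(Add(2, Pow(Add(-5, Mul(-1, 7)), 2)), Add(6, -154)), -1)) = Mul(54, Pow(Mul(Add(2, Pow(Add(-5, -7), 2)), -148), -1)) = Mul(54, Pow(Mul(Add(2, Pow(-12, 2)), -148), -1)) = Mul(54, Pow(Mul(Add(2, 144), -148), -1)) = Mul(54, Pow(Mul(146, -148), -1)) = Mul(54, Pow(-21608, -1)) = Mul(54, Rational(-1, 21608)) = Rational(-27, 10804)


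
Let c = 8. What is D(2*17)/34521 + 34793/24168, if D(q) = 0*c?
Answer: 34793/24168 ≈ 1.4396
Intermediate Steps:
D(q) = 0 (D(q) = 0*8 = 0)
D(2*17)/34521 + 34793/24168 = 0/34521 + 34793/24168 = 0*(1/34521) + 34793*(1/24168) = 0 + 34793/24168 = 34793/24168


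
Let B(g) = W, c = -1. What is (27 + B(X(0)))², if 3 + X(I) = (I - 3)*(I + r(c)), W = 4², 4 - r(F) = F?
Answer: 1849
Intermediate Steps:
r(F) = 4 - F
W = 16
X(I) = -3 + (-3 + I)*(5 + I) (X(I) = -3 + (I - 3)*(I + (4 - 1*(-1))) = -3 + (-3 + I)*(I + (4 + 1)) = -3 + (-3 + I)*(I + 5) = -3 + (-3 + I)*(5 + I))
B(g) = 16
(27 + B(X(0)))² = (27 + 16)² = 43² = 1849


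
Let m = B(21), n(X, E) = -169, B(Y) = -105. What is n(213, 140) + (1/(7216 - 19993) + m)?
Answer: -3500899/12777 ≈ -274.00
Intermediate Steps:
m = -105
n(213, 140) + (1/(7216 - 19993) + m) = -169 + (1/(7216 - 19993) - 105) = -169 + (1/(-12777) - 105) = -169 + (-1/12777 - 105) = -169 - 1341586/12777 = -3500899/12777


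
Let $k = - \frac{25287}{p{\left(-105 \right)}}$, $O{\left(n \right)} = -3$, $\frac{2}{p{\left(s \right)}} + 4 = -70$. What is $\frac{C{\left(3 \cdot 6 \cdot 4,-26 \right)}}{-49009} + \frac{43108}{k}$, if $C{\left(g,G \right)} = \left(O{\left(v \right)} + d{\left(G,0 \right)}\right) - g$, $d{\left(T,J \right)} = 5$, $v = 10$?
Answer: $\frac{2178173302}{45853751571} \approx 0.047503$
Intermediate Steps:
$p{\left(s \right)} = - \frac{1}{37}$ ($p{\left(s \right)} = \frac{2}{-4 - 70} = \frac{2}{-74} = 2 \left(- \frac{1}{74}\right) = - \frac{1}{37}$)
$k = 935619$ ($k = - \frac{25287}{- \frac{1}{37}} = \left(-25287\right) \left(-37\right) = 935619$)
$C{\left(g,G \right)} = 2 - g$ ($C{\left(g,G \right)} = \left(-3 + 5\right) - g = 2 - g$)
$\frac{C{\left(3 \cdot 6 \cdot 4,-26 \right)}}{-49009} + \frac{43108}{k} = \frac{2 - 3 \cdot 6 \cdot 4}{-49009} + \frac{43108}{935619} = \left(2 - 18 \cdot 4\right) \left(- \frac{1}{49009}\right) + 43108 \cdot \frac{1}{935619} = \left(2 - 72\right) \left(- \frac{1}{49009}\right) + \frac{43108}{935619} = \left(-70\right) \left(- \frac{1}{49009}\right) + \frac{43108}{935619} = \frac{70}{49009} + \frac{43108}{935619} = \frac{2178173302}{45853751571}$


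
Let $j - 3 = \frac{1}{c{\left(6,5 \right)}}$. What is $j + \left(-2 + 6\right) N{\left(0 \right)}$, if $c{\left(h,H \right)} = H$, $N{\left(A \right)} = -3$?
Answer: $- \frac{44}{5} \approx -8.8$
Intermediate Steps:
$j = \frac{16}{5}$ ($j = 3 + \frac{1}{5} = \frac{16}{5} \approx 3.2$)
$j + \left(-2 + 6\right) N{\left(0 \right)} = \frac{16}{5} + \left(-2 + 6\right) \left(-3\right) = \frac{16}{5} + 4 \left(-3\right) = \frac{16}{5} - 12 = - \frac{44}{5}$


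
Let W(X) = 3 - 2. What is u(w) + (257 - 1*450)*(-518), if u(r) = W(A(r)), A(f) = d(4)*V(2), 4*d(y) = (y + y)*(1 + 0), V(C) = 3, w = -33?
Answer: 99975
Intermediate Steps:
d(y) = y/2 (d(y) = ((y + y)*(1 + 0))/4 = ((2*y)*1)/4 = (2*y)/4 = y/2)
A(f) = 6 (A(f) = ((½)*4)*3 = 2*3 = 6)
W(X) = 1
u(r) = 1
u(w) + (257 - 1*450)*(-518) = 1 + (257 - 1*450)*(-518) = 1 + (257 - 450)*(-518) = 1 - 193*(-518) = 1 + 99974 = 99975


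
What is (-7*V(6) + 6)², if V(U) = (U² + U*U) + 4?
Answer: 276676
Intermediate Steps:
V(U) = 4 + 2*U² (V(U) = (U² + U²) + 4 = 2*U² + 4 = 4 + 2*U²)
(-7*V(6) + 6)² = (-7*(4 + 2*6²) + 6)² = (-7*(4 + 2*36) + 6)² = (-7*(4 + 72) + 6)² = (-7*76 + 6)² = (-532 + 6)² = (-526)² = 276676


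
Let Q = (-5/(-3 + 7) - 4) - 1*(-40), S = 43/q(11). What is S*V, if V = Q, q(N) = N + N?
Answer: 5977/88 ≈ 67.920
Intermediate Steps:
q(N) = 2*N
S = 43/22 (S = 43/((2*11)) = 43/22 ≈ 1.9545)
Q = 139/4 (Q = (-5/4 - 4) + 40 = -21/4 + 40 = 139/4 ≈ 34.750)
V = 139/4 ≈ 34.750
S*V = (43/22)*(139/4) = 5977/88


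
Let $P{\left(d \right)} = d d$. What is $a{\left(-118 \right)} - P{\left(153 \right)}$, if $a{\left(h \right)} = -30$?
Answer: $-23439$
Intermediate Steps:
$P{\left(d \right)} = d^{2}$
$a{\left(-118 \right)} - P{\left(153 \right)} = -30 - 153^{2} = -30 - 23409 = -23439$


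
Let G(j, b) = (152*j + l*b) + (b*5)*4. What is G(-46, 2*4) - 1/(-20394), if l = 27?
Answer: -134926703/20394 ≈ -6616.0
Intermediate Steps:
G(j, b) = 47*b + 152*j (G(j, b) = (152*j + 27*b) + (b*5)*4 = (27*b + 152*j) + (5*b)*4 = (27*b + 152*j) + 20*b = 47*b + 152*j)
G(-46, 2*4) - 1/(-20394) = (47*(2*4) + 152*(-46)) - 1/(-20394) = (47*8 - 6992) - 1*(-1/20394) = (376 - 6992) + 1/20394 = -6616 + 1/20394 = -134926703/20394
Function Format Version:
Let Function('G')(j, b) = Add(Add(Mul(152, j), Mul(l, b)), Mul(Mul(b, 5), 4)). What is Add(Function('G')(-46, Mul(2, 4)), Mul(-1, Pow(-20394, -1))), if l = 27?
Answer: Rational(-134926703, 20394) ≈ -6616.0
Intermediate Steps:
Function('G')(j, b) = Add(Mul(47, b), Mul(152, j)) (Function('G')(j, b) = Add(Add(Mul(152, j), Mul(27, b)), Mul(Mul(b, 5), 4)) = Add(Add(Mul(27, b), Mul(152, j)), Mul(Mul(5, b), 4)) = Add(Add(Mul(27, b), Mul(152, j)), Mul(20, b)) = Add(Mul(47, b), Mul(152, j)))
Add(Function('G')(-46, Mul(2, 4)), Mul(-1, Pow(-20394, -1))) = Add(Add(Mul(47, Mul(2, 4)), Mul(152, -46)), Mul(-1, Pow(-20394, -1))) = Add(Add(Mul(47, 8), -6992), Mul(-1, Rational(-1, 20394))) = Add(Add(376, -6992), Rational(1, 20394)) = Add(-6616, Rational(1, 20394)) = Rational(-134926703, 20394)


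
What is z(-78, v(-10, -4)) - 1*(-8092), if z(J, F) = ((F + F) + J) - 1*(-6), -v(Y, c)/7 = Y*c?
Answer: 7460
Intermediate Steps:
v(Y, c) = -7*Y*c
z(J, F) = 6 + J + 2*F (z(J, F) = (2*F + J) + 6 = (J + 2*F) + 6 = 6 + J + 2*F)
z(-78, v(-10, -4)) - 1*(-8092) = (6 - 78 + 2*(-7*(-10)*(-4))) - 1*(-8092) = (6 - 78 + 2*(-280)) + 8092 = (6 - 78 - 560) + 8092 = -632 + 8092 = 7460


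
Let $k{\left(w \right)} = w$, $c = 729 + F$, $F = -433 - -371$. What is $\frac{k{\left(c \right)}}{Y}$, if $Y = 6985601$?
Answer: $\frac{667}{6985601} \approx 9.5482 \cdot 10^{-5}$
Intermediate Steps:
$F = -62$ ($F = -433 + 371 = -62$)
$c = 667$ ($c = 729 - 62 = 667$)
$\frac{k{\left(c \right)}}{Y} = \frac{667}{6985601}$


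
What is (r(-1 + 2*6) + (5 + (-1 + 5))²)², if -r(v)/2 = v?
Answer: 3481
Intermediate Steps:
r(v) = -2*v
(r(-1 + 2*6) + (5 + (-1 + 5))²)² = (-2*(-1 + 2*6) + (5 + (-1 + 5))²)² = (-2*(-1 + 12) + (5 + 4)²)² = (-2*11 + 9²)² = (-22 + 81)² = 59² = 3481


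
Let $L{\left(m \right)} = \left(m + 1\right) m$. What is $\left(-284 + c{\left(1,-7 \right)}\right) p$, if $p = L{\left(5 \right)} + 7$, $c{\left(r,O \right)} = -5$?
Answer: $-10693$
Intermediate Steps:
$L{\left(m \right)} = m \left(1 + m\right)$ ($L{\left(m \right)} = \left(1 + m\right) m = m \left(1 + m\right)$)
$p = 37$ ($p = 5 \left(1 + 5\right) + 7 = 5 \cdot 6 + 7 = 30 + 7 = 37$)
$\left(-284 + c{\left(1,-7 \right)}\right) p = \left(-284 - 5\right) 37 = \left(-289\right) 37 = -10693$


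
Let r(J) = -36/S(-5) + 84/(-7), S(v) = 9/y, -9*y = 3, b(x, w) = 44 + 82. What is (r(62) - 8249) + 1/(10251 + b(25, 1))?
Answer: -85710560/10377 ≈ -8259.7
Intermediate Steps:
b(x, w) = 126
y = -⅓ (y = -⅑*3 = -⅓ ≈ -0.33333)
S(v) = -27 (S(v) = 9/(-⅓) = 9*(-3) = -27)
r(J) = -32/3 (r(J) = -36/(-27) + 84/(-7) = -36*(-1/27) + 84*(-⅐) = 4/3 - 12 = -32/3)
(r(62) - 8249) + 1/(10251 + b(25, 1)) = (-32/3 - 8249) + 1/(10251 + 126) = -24779/3 + 1/10377 = -85710560/10377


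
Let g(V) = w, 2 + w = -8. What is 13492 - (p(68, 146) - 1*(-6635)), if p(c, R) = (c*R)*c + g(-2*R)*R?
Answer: -666787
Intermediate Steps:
w = -10 (w = -2 - 8 = -10)
g(V) = -10
p(c, R) = -10*R + R*c² (p(c, R) = (c*R)*c - 10*R = (R*c)*c - 10*R = R*c² - 10*R = -10*R + R*c²)
13492 - (p(68, 146) - 1*(-6635)) = 13492 - (146*(-10 + 68²) - 1*(-6635)) = 13492 - (146*(-10 + 4624) + 6635) = 13492 - (146*4614 + 6635) = 13492 - (673644 + 6635) = 13492 - 1*680279 = 13492 - 680279 = -666787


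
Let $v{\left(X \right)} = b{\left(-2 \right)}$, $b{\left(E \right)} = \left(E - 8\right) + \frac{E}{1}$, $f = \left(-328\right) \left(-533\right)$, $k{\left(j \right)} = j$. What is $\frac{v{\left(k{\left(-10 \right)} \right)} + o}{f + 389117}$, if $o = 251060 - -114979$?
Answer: $\frac{21531}{33173} \approx 0.64905$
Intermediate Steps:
$f = 174824$
$b{\left(E \right)} = -8 + 2 E$ ($b{\left(E \right)} = \left(-8 + E\right) + E 1 = \left(-8 + E\right) + E = -8 + 2 E$)
$o = 366039$ ($o = 251060 + 114979 = 366039$)
$v{\left(X \right)} = -12$ ($v{\left(X \right)} = -8 + 2 \left(-2\right) = -8 - 4 = -12$)
$\frac{v{\left(k{\left(-10 \right)} \right)} + o}{f + 389117} = \frac{-12 + 366039}{174824 + 389117} = \frac{366027}{563941} = 366027 \cdot \frac{1}{563941} = \frac{21531}{33173}$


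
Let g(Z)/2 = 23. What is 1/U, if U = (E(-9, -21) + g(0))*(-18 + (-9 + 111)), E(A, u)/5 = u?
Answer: -1/4956 ≈ -0.00020178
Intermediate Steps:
E(A, u) = 5*u
g(Z) = 46 (g(Z) = 2*23 = 46)
U = -4956 (U = (5*(-21) + 46)*(-18 + (-9 + 111)) = (-105 + 46)*(-18 + 102) = -59*84 = -4956)
1/U = 1/(-4956) = -1/4956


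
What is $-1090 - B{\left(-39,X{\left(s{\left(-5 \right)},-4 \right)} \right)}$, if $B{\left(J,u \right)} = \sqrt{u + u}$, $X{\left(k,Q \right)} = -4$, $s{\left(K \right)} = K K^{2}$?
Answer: $-1090 - 2 i \sqrt{2} \approx -1090.0 - 2.8284 i$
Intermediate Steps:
$s{\left(K \right)} = K^{3}$
$B{\left(J,u \right)} = \sqrt{2} \sqrt{u}$ ($B{\left(J,u \right)} = \sqrt{2 u} = \sqrt{2} \sqrt{u}$)
$-1090 - B{\left(-39,X{\left(s{\left(-5 \right)},-4 \right)} \right)} = -1090 - \sqrt{2} \sqrt{-4} = -1090 - \sqrt{2} \cdot 2 i = -1090 - 2 i \sqrt{2}$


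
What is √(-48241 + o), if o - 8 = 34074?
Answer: I*√14159 ≈ 118.99*I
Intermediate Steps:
o = 34082 (o = 8 + 34074 = 34082)
√(-48241 + o) = √(-48241 + 34082) = √(-14159) = I*√14159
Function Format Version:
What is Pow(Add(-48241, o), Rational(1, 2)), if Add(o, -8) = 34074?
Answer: Mul(I, Pow(14159, Rational(1, 2))) ≈ Mul(118.99, I)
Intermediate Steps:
o = 34082 (o = Add(8, 34074) = 34082)
Pow(Add(-48241, o), Rational(1, 2)) = Pow(Add(-48241, 34082), Rational(1, 2)) = Pow(-14159, Rational(1, 2)) = Mul(I, Pow(14159, Rational(1, 2)))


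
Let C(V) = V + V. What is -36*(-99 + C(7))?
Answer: 3060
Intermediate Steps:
C(V) = 2*V
-36*(-99 + C(7)) = -36*(-99 + 2*7) = -36*(-99 + 14) = -36*(-85) = 3060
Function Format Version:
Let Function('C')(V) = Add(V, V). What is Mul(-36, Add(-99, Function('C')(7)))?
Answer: 3060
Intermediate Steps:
Function('C')(V) = Mul(2, V)
Mul(-36, Add(-99, Function('C')(7))) = Mul(-36, Add(-99, Mul(2, 7))) = Mul(-36, Add(-99, 14)) = Mul(-36, -85) = 3060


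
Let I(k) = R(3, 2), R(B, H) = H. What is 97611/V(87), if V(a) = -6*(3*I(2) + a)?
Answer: -32537/186 ≈ -174.93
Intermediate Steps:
I(k) = 2
V(a) = -36 - 6*a (V(a) = -6*(3*2 + a) = -6*(6 + a) = -36 - 6*a)
97611/V(87) = 97611/(-36 - 6*87) = 97611/(-36 - 522) = 97611/(-558) = 97611*(-1/558) = -32537/186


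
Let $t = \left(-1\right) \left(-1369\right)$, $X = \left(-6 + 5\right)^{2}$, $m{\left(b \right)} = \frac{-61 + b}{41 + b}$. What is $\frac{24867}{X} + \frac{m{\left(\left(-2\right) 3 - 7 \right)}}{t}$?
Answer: $\frac{12881105}{518} \approx 24867.0$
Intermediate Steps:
$m{\left(b \right)} = \frac{-61 + b}{41 + b}$
$X = 1$ ($X = \left(-1\right)^{2} = 1$)
$t = 1369$
$\frac{24867}{X} + \frac{m{\left(\left(-2\right) 3 - 7 \right)}}{t} = \frac{24867}{1} + \frac{\frac{1}{41 - 13} \left(-61 - 13\right)}{1369} = 24867 \cdot 1 + \frac{-61 - 13}{41 - 13} \cdot \frac{1}{1369} = 24867 + \frac{-61 - 13}{41 - 13} \cdot \frac{1}{1369} = 24867 + \frac{1}{28} \left(-74\right) \frac{1}{1369} = 24867 - \frac{1}{518} = \frac{12881105}{518}$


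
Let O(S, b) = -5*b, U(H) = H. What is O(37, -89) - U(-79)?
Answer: 524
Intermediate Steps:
O(37, -89) - U(-79) = -5*(-89) - 1*(-79) = 445 + 79 = 524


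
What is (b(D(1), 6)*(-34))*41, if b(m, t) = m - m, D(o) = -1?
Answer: 0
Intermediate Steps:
b(m, t) = 0
(b(D(1), 6)*(-34))*41 = (0*(-34))*41 = 0*41 = 0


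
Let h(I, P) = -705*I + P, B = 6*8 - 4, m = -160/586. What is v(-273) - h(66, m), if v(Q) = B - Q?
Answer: 13726251/293 ≈ 46847.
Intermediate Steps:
m = -80/293 (m = -160*1/586 = -80/293 ≈ -0.27304)
B = 44 (B = 48 - 4 = 44)
v(Q) = 44 - Q
h(I, P) = P - 705*I
v(-273) - h(66, m) = (44 - 1*(-273)) - (-80/293 - 705*66) = (44 + 273) - (-80/293 - 46530) = 317 - 1*(-13633370/293) = 317 + 13633370/293 = 13726251/293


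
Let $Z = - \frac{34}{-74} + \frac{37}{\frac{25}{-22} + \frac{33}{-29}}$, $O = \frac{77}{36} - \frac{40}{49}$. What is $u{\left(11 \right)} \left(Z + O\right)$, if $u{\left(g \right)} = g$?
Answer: $- \frac{15091472539}{94703868} \approx -159.35$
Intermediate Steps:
$O = \frac{2333}{1764}$ ($O = 77 \cdot \frac{1}{36} - \frac{40}{49} = \frac{77}{36} - \frac{40}{49} = \frac{2333}{1764} \approx 1.3226$)
$Z = - \frac{848755}{53687}$ ($Z = \left(-34\right) \left(- \frac{1}{74}\right) + \frac{37}{25 \left(- \frac{1}{22}\right) + 33 \left(- \frac{1}{29}\right)} = \frac{17}{37} + \frac{37}{- \frac{25}{22} - \frac{33}{29}} = \frac{17}{37} + \frac{37}{- \frac{1451}{638}} = \frac{17}{37} + 37 \left(- \frac{638}{1451}\right) = \frac{17}{37} - \frac{23606}{1451} = - \frac{848755}{53687} \approx -15.809$)
$u{\left(11 \right)} \left(Z + O\right) = 11 \left(- \frac{848755}{53687} + \frac{2333}{1764}\right) = 11 \left(- \frac{1371952049}{94703868}\right) = - \frac{15091472539}{94703868}$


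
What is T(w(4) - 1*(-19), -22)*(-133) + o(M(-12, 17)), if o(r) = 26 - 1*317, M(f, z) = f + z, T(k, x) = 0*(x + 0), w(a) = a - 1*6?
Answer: -291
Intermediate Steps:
w(a) = -6 + a (w(a) = a - 6 = -6 + a)
T(k, x) = 0 (T(k, x) = 0*x = 0)
o(r) = -291 (o(r) = 26 - 317 = -291)
T(w(4) - 1*(-19), -22)*(-133) + o(M(-12, 17)) = 0*(-133) - 291 = 0 - 291 = -291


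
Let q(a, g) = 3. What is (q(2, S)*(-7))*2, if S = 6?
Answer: -42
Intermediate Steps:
(q(2, S)*(-7))*2 = (3*(-7))*2 = -21*2 = -42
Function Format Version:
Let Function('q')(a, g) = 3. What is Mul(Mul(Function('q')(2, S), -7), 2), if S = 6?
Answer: -42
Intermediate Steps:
Mul(Mul(Function('q')(2, S), -7), 2) = Mul(Mul(3, -7), 2) = Mul(-21, 2) = -42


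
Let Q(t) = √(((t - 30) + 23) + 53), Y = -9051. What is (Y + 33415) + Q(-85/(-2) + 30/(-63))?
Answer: 24364 + √155274/42 ≈ 24373.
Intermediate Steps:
Q(t) = √(46 + t) (Q(t) = √(((-30 + t) + 23) + 53) = √((-7 + t) + 53) = √(46 + t))
(Y + 33415) + Q(-85/(-2) + 30/(-63)) = (-9051 + 33415) + √(46 + (-85/(-2) + 30/(-63))) = 24364 + √(46 + (-85*(-½) + 30*(-1/63))) = 24364 + √(46 + (85/2 - 10/21)) = 24364 + √(46 + 1765/42) = 24364 + √(3697/42) = 24364 + √155274/42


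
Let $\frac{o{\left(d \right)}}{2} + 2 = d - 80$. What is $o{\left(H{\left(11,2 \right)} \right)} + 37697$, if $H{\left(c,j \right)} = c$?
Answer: $37555$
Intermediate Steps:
$o{\left(d \right)} = -164 + 2 d$ ($o{\left(d \right)} = -4 + 2 \left(d - 80\right) = -4 + 2 \left(-80 + d\right) = -4 + \left(-160 + 2 d\right) = -164 + 2 d$)
$o{\left(H{\left(11,2 \right)} \right)} + 37697 = \left(-164 + 2 \cdot 11\right) + 37697 = \left(-164 + 22\right) + 37697 = -142 + 37697 = 37555$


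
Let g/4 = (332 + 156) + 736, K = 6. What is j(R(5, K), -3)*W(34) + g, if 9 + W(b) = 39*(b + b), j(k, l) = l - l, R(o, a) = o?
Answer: 4896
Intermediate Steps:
j(k, l) = 0
g = 4896 (g = 4*((332 + 156) + 736) = 4*(488 + 736) = 4*1224 = 4896)
W(b) = -9 + 78*b (W(b) = -9 + 39*(b + b) = -9 + 39*(2*b) = -9 + 78*b)
j(R(5, K), -3)*W(34) + g = 0*(-9 + 78*34) + 4896 = 0*(-9 + 2652) + 4896 = 0*2643 + 4896 = 0 + 4896 = 4896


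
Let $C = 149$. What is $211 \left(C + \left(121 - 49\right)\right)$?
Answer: $46631$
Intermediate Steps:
$211 \left(C + \left(121 - 49\right)\right) = 211 \left(149 + \left(121 - 49\right)\right) = 211 \left(149 + 72\right) = 211 \cdot 221 = 46631$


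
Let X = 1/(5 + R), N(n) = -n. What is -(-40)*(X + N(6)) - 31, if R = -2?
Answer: -773/3 ≈ -257.67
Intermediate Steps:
X = ⅓ (X = 1/(5 - 2) = 1/3 = ⅓ ≈ 0.33333)
-(-40)*(X + N(6)) - 31 = -(-40)*(⅓ - 1*6) - 31 = -(-40)*(⅓ - 6) - 31 = -(-40)*(-17)/3 - 31 = -40*17/3 - 31 = -680/3 - 31 = -773/3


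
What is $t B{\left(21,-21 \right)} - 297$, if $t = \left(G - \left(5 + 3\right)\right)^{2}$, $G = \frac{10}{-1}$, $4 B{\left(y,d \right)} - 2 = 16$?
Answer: $1161$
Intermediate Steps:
$B{\left(y,d \right)} = \frac{9}{2}$ ($B{\left(y,d \right)} = \frac{1}{2} + \frac{1}{4} \cdot 16 = \frac{1}{2} + 4 = \frac{9}{2}$)
$G = -10$ ($G = 10 \left(-1\right) = -10$)
$t = 324$ ($t = \left(-10 - \left(5 + 3\right)\right)^{2} = \left(-10 - 8\right)^{2} = \left(-18\right)^{2} = 324$)
$t B{\left(21,-21 \right)} - 297 = 324 \cdot \frac{9}{2} - 297 = 1458 - 297 = 1161$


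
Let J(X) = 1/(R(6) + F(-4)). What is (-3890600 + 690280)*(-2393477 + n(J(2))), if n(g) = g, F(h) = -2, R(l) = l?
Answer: 7659891512560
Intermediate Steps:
J(X) = ¼ (J(X) = 1/(6 - 2) = 1/4 = ¼)
(-3890600 + 690280)*(-2393477 + n(J(2))) = (-3890600 + 690280)*(-2393477 + ¼) = -3200320*(-9573907/4) = 7659891512560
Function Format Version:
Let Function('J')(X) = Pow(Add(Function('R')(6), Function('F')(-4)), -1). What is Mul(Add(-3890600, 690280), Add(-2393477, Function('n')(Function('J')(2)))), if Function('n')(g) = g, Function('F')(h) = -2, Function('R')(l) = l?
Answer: 7659891512560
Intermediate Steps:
Function('J')(X) = Rational(1, 4) (Function('J')(X) = Pow(Add(6, -2), -1) = Pow(4, -1) = Rational(1, 4))
Mul(Add(-3890600, 690280), Add(-2393477, Function('n')(Function('J')(2)))) = Mul(Add(-3890600, 690280), Add(-2393477, Rational(1, 4))) = Mul(-3200320, Rational(-9573907, 4)) = 7659891512560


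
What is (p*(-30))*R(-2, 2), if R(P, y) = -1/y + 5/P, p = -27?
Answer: -2430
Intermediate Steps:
(p*(-30))*R(-2, 2) = (-27*(-30))*(-1/2 + 5/(-2)) = 810*(-1*½ + 5*(-½)) = 810*(-½ - 5/2) = 810*(-3) = -2430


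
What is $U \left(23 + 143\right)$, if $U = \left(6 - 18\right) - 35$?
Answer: $-7802$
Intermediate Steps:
$U = -47$ ($U = \left(6 - 18\right) - 35 = -12 - 35 = -47$)
$U \left(23 + 143\right) = - 47 \left(23 + 143\right) = \left(-47\right) 166 = -7802$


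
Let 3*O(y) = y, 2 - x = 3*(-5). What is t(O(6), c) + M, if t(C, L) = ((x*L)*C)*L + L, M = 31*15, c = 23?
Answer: 18474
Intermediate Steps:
x = 17 (x = 2 - 3*(-5) = 2 - 1*(-15) = 2 + 15 = 17)
O(y) = y/3
M = 465
t(C, L) = L + 17*C*L² (t(C, L) = ((17*L)*C)*L + L = (17*C*L)*L + L = 17*C*L² + L = L + 17*C*L²)
t(O(6), c) + M = 23*(1 + 17*((⅓)*6)*23) + 465 = 23*(1 + 17*2*23) + 465 = 23*(1 + 782) + 465 = 23*783 + 465 = 18009 + 465 = 18474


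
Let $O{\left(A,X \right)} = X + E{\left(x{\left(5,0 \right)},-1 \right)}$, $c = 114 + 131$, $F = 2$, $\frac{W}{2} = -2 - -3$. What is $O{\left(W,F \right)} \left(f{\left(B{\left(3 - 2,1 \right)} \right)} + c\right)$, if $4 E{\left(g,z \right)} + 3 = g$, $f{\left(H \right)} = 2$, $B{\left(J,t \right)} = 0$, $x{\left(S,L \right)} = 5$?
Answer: $\frac{1235}{2} \approx 617.5$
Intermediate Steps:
$W = 2$ ($W = 2 \left(-2 - -3\right) = 2 \left(-2 + 3\right) = 2 \cdot 1 = 2$)
$E{\left(g,z \right)} = - \frac{3}{4} + \frac{g}{4}$
$c = 245$
$O{\left(A,X \right)} = \frac{1}{2} + X$ ($O{\left(A,X \right)} = X + \left(- \frac{3}{4} + \frac{1}{4} \cdot 5\right) = X + \left(- \frac{3}{4} + \frac{5}{4}\right) = X + \frac{1}{2} = \frac{1}{2} + X$)
$O{\left(W,F \right)} \left(f{\left(B{\left(3 - 2,1 \right)} \right)} + c\right) = \left(\frac{1}{2} + 2\right) \left(2 + 245\right) = \frac{5}{2} \cdot 247 = \frac{1235}{2}$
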